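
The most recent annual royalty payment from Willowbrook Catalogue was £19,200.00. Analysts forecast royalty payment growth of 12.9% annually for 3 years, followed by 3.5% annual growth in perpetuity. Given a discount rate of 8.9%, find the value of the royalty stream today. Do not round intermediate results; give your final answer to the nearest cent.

£471994.65

D_1 = 21676.80000
D_2 = 24473.10720
D_3 = 27630.13803
Terminal value at year 3: TV = D_3×(1+g_2)/(r−g_2) = 28597.19286/0.054 = 529577.64555
P_0 = D_1/(1+r)^1 + D_2/(1+r)^2 + D_3/(1+r)^3 + TV/(1+r)^3
    = 19905.23416 + 20636.37224 + 21394.36571 + 410058.67607 = 471994.64817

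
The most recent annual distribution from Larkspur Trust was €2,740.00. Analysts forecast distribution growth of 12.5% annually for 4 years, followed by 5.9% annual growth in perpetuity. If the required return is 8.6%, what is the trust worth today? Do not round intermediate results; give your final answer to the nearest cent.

€135738.03

D_1 = 3082.50000
D_2 = 3467.81250
D_3 = 3901.28906
D_4 = 4388.95020
Terminal value at year 4: TV = D_4×(1+g_2)/(r−g_2) = 4647.89826/0.027 = 172144.37988
P_0 = D_1/(1+r)^1 + D_2/(1+r)^2 + D_3/(1+r)^3 + D_4/(1+r)^4 + TV/(1+r)^4
    = 2838.39779 + 2940.32920 + 3045.92114 + 3155.30504 + 123758.07559 = 135738.02876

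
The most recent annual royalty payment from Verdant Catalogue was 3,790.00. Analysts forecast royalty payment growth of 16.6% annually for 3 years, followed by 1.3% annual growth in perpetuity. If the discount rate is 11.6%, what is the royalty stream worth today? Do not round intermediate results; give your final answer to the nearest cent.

D_1 = 4419.14000
D_2 = 5152.71724
D_3 = 6008.06830
Terminal value at year 3: TV = D_3×(1+g_2)/(r−g_2) = 6086.17319/0.103 = 59089.06009
P_0 = D_1/(1+r)^1 + D_2/(1+r)^2 + D_3/(1+r)^3 + TV/(1+r)^3
    = 3959.80287 + 4137.21339 + 4322.57241 + 42512.28985 = 54931.87852

54931.88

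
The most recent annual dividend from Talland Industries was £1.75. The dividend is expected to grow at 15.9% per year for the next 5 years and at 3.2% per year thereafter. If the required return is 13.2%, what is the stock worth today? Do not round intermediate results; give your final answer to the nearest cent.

D_1 = 2.02825
D_2 = 2.35074
D_3 = 2.72451
D_4 = 3.15771
D_5 = 3.65978
Terminal value at year 5: TV = D_5×(1+g_2)/(r−g_2) = 3.77690/0.1 = 37.76895
P_0 = D_1/(1+r)^1 + D_2/(1+r)^2 + D_3/(1+r)^3 + D_4/(1+r)^4 + D_5/(1+r)^5 + TV/(1+r)^5
    = 1.79174 + 1.83448 + 1.87823 + 1.92303 + 1.96890 + 20.31902 = 29.71540

£29.72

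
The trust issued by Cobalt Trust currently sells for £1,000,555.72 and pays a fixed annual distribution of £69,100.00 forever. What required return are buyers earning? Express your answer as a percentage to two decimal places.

P = C/r ⇒ r = C/P = £69,100.00/£1,000,555.72 = 0.069062

6.91%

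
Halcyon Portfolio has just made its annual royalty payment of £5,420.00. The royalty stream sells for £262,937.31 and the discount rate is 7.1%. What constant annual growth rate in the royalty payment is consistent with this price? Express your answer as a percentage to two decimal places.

P = D₀(1+g)/(r−g) ⇒ P(r−g) = D₀(1+g) ⇒ g(P+D₀) = P·r − D₀
g = (P·r − D₀)/(P + D₀) = (£262,937.31×0.071 − £5,420.00) / (£262,937.31 + £5,420.00) = 0.049369

4.94%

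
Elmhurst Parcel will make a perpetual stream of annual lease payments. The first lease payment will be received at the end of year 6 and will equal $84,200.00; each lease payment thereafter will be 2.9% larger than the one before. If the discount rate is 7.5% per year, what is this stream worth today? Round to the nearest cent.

Value at end of year 5: C₁ / (r − g) = $84,200.00 / (0.075 − 0.029) = $1,830,434.7826
Discount to today: PV = $1,830,434.7826 / (1 + 0.075)^5 = $1,830,434.7826 / 1.435629 = $1,275,005.15

$1275005.15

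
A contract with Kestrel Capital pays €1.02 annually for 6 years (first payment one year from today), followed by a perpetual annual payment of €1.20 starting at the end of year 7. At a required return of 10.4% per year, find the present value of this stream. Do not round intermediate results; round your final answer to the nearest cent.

€10.76

PV of 6-year annuity: €1.02 × [1 − (1+0.104)^−6] / 0.104 = 4.39077
Perpetuity value at year 6: €1.20 / 0.104 = 11.53846
PV of perpetuity: 11.53846 / (1+0.104)^6 = 6.37285
Total PV = 4.39077 + 6.37285 = 10.76362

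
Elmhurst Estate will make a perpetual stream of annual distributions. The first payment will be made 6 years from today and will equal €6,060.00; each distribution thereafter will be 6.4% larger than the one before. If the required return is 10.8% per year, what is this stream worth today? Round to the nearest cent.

Value at end of year 5: C₁ / (r − g) = €6,060.00 / (0.108 − 0.064) = €137,727.2727
Discount to today: PV = €137,727.2727 / (1 + 0.108)^5 = €137,727.2727 / 1.669932 = €82,474.78

€82474.78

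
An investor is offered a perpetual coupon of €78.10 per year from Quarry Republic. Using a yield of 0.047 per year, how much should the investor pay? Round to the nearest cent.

Level perpetuity: PV = C / r = €78.10 / 0.047 = €1,661.70

€1661.70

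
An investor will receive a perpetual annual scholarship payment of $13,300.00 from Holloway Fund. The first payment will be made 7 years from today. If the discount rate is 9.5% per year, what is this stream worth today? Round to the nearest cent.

$81216.32

Value at end of year 6: C / r = $13,300.00 / 0.095 = $140,000.0000
Discount to today: PV = $140,000.0000 / (1 + 0.095)^6 = $140,000.0000 / 1.723791 = $81,216.32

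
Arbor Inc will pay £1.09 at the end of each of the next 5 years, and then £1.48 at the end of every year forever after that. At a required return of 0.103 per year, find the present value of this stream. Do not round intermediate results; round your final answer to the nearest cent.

£12.90

PV of 5-year annuity: £1.09 × [1 − (1+0.103)^−5] / 0.103 = 4.10048
Perpetuity value at year 5: £1.48 / 0.103 = 14.36893
PV of perpetuity: 14.36893 / (1+0.103)^5 = 8.80130
Total PV = 4.10048 + 8.80130 = 12.90179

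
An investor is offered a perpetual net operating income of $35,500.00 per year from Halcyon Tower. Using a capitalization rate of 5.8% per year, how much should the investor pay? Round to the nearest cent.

Level perpetuity: PV = C / r = $35,500.00 / 0.058 = $612,068.97

$612068.97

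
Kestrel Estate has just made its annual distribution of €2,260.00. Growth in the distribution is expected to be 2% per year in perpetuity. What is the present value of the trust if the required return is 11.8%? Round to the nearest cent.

€23522.45

D₁ = D₀ × (1 + g) = €2,260.00 × 1.02 = €2,305.2000
Growing perpetuity: P = D₁ / (r − g) = €2,305.2000 / (0.118 − 0.02) = €23,522.45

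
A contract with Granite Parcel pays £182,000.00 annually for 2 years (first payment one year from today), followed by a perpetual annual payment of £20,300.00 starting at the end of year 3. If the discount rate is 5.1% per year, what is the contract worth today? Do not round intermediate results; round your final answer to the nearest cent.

£698280.39

PV of 2-year annuity: £182,000.00 × [1 − (1+0.051)^−2] / 0.051 = 337933.78786
Perpetuity value at year 2: £20,300.00 / 0.051 = 398039.21569
PV of perpetuity: 398039.21569 / (1+0.051)^2 = 360346.60089
Total PV = 337933.78786 + 360346.60089 = 698280.38874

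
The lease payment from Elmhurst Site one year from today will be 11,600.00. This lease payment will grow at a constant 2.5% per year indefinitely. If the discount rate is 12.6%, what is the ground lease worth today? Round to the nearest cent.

Growing perpetuity: P = D₁ / (r − g) = 11,600.0000 / (0.126 − 0.025) = 114,851.49

114851.49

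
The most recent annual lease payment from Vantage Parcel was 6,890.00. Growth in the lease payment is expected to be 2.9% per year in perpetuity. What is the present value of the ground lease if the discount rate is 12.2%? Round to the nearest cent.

76234.52

D₁ = D₀ × (1 + g) = 6,890.00 × 1.029 = 7,089.8100
Growing perpetuity: P = D₁ / (r − g) = 7,089.8100 / (0.122 − 0.029) = 76,234.52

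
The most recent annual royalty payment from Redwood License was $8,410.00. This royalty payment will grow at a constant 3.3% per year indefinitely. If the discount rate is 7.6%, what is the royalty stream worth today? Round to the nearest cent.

D₁ = D₀ × (1 + g) = $8,410.00 × 1.033 = $8,687.5300
Growing perpetuity: P = D₁ / (r − g) = $8,687.5300 / (0.076 − 0.033) = $202,035.58

$202035.58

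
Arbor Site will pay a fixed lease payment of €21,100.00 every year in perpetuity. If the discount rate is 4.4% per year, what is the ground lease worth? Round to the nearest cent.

Level perpetuity: PV = C / r = €21,100.00 / 0.044 = €479,545.45

€479545.45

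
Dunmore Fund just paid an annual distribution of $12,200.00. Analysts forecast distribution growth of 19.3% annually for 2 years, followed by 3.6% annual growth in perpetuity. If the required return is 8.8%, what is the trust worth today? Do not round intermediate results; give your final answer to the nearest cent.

$320285.58

D_1 = 14554.60000
D_2 = 17363.63780
Terminal value at year 2: TV = D_2×(1+g_2)/(r−g_2) = 17988.72876/0.052 = 345937.09155
P_0 = D_1/(1+r)^1 + D_2/(1+r)^2 + TV/(1+r)^2
    = 13377.38971 + 14668.40618 + 292239.78458 = 320285.58046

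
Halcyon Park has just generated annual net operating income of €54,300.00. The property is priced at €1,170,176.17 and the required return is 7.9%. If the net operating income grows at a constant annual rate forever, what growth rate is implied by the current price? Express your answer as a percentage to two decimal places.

P = D₀(1+g)/(r−g) ⇒ P(r−g) = D₀(1+g) ⇒ g(P+D₀) = P·r − D₀
g = (P·r − D₀)/(P + D₀) = (€1,170,176.17×0.079 − €54,300.00) / (€1,170,176.17 + €54,300.00) = 0.031151

3.12%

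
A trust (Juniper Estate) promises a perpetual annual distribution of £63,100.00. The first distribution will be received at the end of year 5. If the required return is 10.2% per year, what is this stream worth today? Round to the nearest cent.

£419471.84

Value at end of year 4: C / r = £63,100.00 / 0.102 = £618,627.4510
Discount to today: PV = £618,627.4510 / (1 + 0.102)^4 = £618,627.4510 / 1.474777 = £419,471.84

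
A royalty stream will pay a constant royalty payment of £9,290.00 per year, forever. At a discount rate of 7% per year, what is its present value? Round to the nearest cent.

Level perpetuity: PV = C / r = £9,290.00 / 0.07 = £132,714.29

£132714.29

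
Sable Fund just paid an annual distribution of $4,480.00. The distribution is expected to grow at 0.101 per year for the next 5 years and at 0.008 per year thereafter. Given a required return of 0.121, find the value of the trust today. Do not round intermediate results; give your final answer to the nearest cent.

$57752.40

D_1 = 4932.48000
D_2 = 5430.66048
D_3 = 5979.15719
D_4 = 6583.05206
D_5 = 7247.94032
Terminal value at year 5: TV = D_5×(1+g_2)/(r−g_2) = 7305.92385/0.113 = 64654.19332
P_0 = D_1/(1+r)^1 + D_2/(1+r)^2 + D_3/(1+r)^3 + D_4/(1+r)^4 + D_5/(1+r)^5 + TV/(1+r)^5
    = 4400.07136 + 4321.56875 + 4244.46672 + 4168.74029 + 4094.36490 + 36523.18428 = 57752.39631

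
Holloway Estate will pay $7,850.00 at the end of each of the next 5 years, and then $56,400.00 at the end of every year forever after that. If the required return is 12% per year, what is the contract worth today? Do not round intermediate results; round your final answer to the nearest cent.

PV of 5-year annuity: $7,850.00 × [1 − (1+0.12)^−5] / 0.12 = 28297.49319
Perpetuity value at year 5: $56,400.00 / 0.12 = 470000.00000
PV of perpetuity: 470000.00000 / (1+0.12)^5 = 266690.62219
Total PV = 28297.49319 + 266690.62219 = 294988.11538

$294988.12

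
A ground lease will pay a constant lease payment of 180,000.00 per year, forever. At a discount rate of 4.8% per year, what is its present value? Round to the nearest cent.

3750000.00

Level perpetuity: PV = C / r = 180,000.00 / 0.048 = 3,750,000.00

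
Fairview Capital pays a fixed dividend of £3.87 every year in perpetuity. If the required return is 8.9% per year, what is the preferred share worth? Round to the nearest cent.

Level perpetuity: PV = C / r = £3.87 / 0.089 = £43.48

£43.48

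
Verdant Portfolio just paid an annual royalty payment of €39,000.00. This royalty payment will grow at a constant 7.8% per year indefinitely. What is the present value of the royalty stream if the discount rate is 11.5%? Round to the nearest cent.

€1136270.27

D₁ = D₀ × (1 + g) = €39,000.00 × 1.078 = €42,042.0000
Growing perpetuity: P = D₁ / (r − g) = €42,042.0000 / (0.115 − 0.078) = €1,136,270.27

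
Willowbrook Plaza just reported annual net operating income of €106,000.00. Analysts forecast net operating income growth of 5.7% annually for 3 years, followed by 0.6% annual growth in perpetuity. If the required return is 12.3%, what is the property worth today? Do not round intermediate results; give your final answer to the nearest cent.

D_1 = 112042.00000
D_2 = 118428.39400
D_3 = 125178.81246
Terminal value at year 3: TV = D_3×(1+g_2)/(r−g_2) = 125929.88533/0.117 = 1076323.80626
P_0 = D_1/(1+r)^1 + D_2/(1+r)^2 + D_3/(1+r)^3 + TV/(1+r)^3
    = 99770.25824 + 93906.64555 + 88387.64412 + 759982.64947 = 1042047.19738

€1042047.20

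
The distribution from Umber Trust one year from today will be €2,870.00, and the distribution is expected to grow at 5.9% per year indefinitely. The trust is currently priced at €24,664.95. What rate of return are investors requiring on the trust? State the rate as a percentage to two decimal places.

17.54%

P = D₁/(r − g) ⇒ r = D₁/P + g = €2,870.0000/€24,664.95 + 0.059 = 0.116359 + 0.059 = 0.175359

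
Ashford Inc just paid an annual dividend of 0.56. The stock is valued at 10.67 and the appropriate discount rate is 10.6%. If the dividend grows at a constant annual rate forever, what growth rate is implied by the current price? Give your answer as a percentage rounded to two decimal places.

5.08%

P = D₀(1+g)/(r−g) ⇒ P(r−g) = D₀(1+g) ⇒ g(P+D₀) = P·r − D₀
g = (P·r − D₀)/(P + D₀) = (10.67×0.106 − 0.56) / (10.67 + 0.56) = 0.050848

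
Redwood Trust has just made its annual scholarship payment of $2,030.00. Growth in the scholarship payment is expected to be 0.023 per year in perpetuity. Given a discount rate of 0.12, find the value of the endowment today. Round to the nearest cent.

D₁ = D₀ × (1 + g) = $2,030.00 × 1.023 = $2,076.6900
Growing perpetuity: P = D₁ / (r − g) = $2,076.6900 / (0.12 − 0.023) = $21,409.18

$21409.18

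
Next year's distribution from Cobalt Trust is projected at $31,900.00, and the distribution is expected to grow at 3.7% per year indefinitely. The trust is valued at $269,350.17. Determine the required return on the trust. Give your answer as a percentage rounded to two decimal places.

P = D₁/(r − g) ⇒ r = D₁/P + g = $31,900.0000/$269,350.17 + 0.037 = 0.118433 + 0.037 = 0.155433

15.54%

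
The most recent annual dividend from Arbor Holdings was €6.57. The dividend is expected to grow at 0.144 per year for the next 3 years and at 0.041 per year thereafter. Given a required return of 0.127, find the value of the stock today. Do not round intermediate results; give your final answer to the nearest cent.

€103.49

D_1 = 7.51608
D_2 = 8.59840
D_3 = 9.83656
Terminal value at year 3: TV = D_3×(1+g_2)/(r−g_2) = 10.23986/0.086 = 119.06818
P_0 = D_1/(1+r)^1 + D_2/(1+r)^2 + D_3/(1+r)^3 + TV/(1+r)^3
    = 6.66910 + 6.76970 + 6.87182 + 83.18097 = 103.49159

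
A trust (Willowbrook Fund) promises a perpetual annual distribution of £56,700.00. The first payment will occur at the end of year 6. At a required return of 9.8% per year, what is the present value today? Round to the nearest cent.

£362531.11

Value at end of year 5: C / r = £56,700.00 / 0.098 = £578,571.4286
Discount to today: PV = £578,571.4286 / (1 + 0.098)^5 = £578,571.4286 / 1.595922 = £362,531.11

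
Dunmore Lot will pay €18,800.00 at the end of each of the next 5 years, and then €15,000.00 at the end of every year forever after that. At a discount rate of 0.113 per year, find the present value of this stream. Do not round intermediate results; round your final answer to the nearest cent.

€146682.42

PV of 5-year annuity: €18,800.00 × [1 − (1+0.113)^−5] / 0.113 = 68961.67227
Perpetuity value at year 5: €15,000.00 / 0.113 = 132743.36283
PV of perpetuity: 132743.36283 / (1+0.113)^5 = 77720.75198
Total PV = 68961.67227 + 77720.75198 = 146682.42425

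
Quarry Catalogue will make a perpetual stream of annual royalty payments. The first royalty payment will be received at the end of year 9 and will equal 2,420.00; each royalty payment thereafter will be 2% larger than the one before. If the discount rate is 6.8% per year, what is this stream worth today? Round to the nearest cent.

Value at end of year 8: C₁ / (r − g) = 2,420.00 / (0.068 − 0.02) = 50,416.6667
Discount to today: PV = 50,416.6667 / (1 + 0.068)^8 = 50,416.6667 / 1.692661 = 29,785.45

29785.45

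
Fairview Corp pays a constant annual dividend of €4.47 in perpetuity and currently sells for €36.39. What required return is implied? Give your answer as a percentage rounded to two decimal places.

12.28%

P = C/r ⇒ r = C/P = €4.47/€36.39 = 0.122836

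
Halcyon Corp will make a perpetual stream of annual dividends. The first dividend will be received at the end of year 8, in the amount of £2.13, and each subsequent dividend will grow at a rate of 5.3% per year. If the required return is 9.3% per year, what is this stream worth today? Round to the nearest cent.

£28.57

Value at end of year 7: C₁ / (r − g) = £2.13 / (0.093 − 0.053) = £53.2500
Discount to today: PV = £53.2500 / (1 + 0.093)^7 = £53.2500 / 1.863550 = £28.57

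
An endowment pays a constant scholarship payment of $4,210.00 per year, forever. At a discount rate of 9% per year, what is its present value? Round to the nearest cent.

Level perpetuity: PV = C / r = $4,210.00 / 0.09 = $46,777.78

$46777.78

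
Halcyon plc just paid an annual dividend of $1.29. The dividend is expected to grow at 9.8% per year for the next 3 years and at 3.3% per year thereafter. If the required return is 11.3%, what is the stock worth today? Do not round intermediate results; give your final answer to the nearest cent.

$19.76

D_1 = 1.41642
D_2 = 1.55523
D_3 = 1.70764
Terminal value at year 3: TV = D_3×(1+g_2)/(r−g_2) = 1.76399/0.08 = 22.04992
P_0 = D_1/(1+r)^1 + D_2/(1+r)^2 + D_3/(1+r)^3 + TV/(1+r)^3
    = 1.27261 + 1.25546 + 1.23854 + 15.99269 = 19.75931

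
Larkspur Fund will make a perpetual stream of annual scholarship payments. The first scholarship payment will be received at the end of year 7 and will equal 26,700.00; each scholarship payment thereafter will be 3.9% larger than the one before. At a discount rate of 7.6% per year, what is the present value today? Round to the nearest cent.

Value at end of year 6: C₁ / (r − g) = 26,700.00 / (0.076 − 0.039) = 721,621.6216
Discount to today: PV = 721,621.6216 / (1 + 0.076)^6 = 721,621.6216 / 1.551935 = 464,981.75

464981.75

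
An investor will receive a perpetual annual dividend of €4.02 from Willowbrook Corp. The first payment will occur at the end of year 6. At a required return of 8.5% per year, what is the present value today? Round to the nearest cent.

Value at end of year 5: C / r = €4.02 / 0.085 = €47.2941
Discount to today: PV = €47.2941 / (1 + 0.085)^5 = €47.2941 / 1.503657 = €31.45

€31.45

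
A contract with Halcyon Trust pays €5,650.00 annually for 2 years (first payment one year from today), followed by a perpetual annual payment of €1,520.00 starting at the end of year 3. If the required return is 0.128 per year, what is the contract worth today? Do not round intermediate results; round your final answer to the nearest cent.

PV of 2-year annuity: €5,650.00 × [1 − (1+0.128)^−2] / 0.128 = 9449.34862
Perpetuity value at year 2: €1,520.00 / 0.128 = 11875.00000
PV of perpetuity: 11875.00000 / (1+0.128)^2 = 9332.87435
Total PV = 9449.34862 + 9332.87435 = 18782.22298

€18782.22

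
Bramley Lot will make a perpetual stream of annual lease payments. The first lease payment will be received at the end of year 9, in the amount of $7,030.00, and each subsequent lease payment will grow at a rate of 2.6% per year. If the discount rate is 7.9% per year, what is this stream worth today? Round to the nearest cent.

$72195.13

Value at end of year 8: C₁ / (r − g) = $7,030.00 / (0.079 − 0.026) = $132,641.5094
Discount to today: PV = $132,641.5094 / (1 + 0.079)^8 = $132,641.5094 / 1.837264 = $72,195.13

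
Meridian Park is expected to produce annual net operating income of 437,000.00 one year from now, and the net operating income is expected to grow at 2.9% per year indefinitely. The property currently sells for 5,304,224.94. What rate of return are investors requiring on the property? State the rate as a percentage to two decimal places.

11.14%

P = D₁/(r − g) ⇒ r = D₁/P + g = 437,000.0000/5,304,224.94 + 0.029 = 0.082387 + 0.029 = 0.111387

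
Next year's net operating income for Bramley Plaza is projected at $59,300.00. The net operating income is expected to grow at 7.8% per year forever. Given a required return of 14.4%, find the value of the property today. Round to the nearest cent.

Growing perpetuity: P = D₁ / (r − g) = $59,300.0000 / (0.144 − 0.078) = $898,484.85

$898484.85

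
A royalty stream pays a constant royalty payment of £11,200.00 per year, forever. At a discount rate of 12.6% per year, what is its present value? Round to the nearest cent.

Level perpetuity: PV = C / r = £11,200.00 / 0.126 = £88,888.89

£88888.89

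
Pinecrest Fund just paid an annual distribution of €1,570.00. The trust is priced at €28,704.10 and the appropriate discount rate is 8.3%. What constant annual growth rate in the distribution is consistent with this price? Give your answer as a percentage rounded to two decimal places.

2.68%

P = D₀(1+g)/(r−g) ⇒ P(r−g) = D₀(1+g) ⇒ g(P+D₀) = P·r − D₀
g = (P·r − D₀)/(P + D₀) = (€28,704.10×0.083 − €1,570.00) / (€28,704.10 + €1,570.00) = 0.026836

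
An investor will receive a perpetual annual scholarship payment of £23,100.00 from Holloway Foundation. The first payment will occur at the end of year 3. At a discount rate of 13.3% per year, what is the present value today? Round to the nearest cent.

Value at end of year 2: C / r = £23,100.00 / 0.133 = £173,684.2105
Discount to today: PV = £173,684.2105 / (1 + 0.133)^2 = £173,684.2105 / 1.283689 = £135,300.85

£135300.85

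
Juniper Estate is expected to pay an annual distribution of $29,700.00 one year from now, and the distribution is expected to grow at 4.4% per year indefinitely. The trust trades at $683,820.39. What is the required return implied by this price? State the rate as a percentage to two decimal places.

P = D₁/(r − g) ⇒ r = D₁/P + g = $29,700.0000/$683,820.39 + 0.044 = 0.043432 + 0.044 = 0.087432

8.74%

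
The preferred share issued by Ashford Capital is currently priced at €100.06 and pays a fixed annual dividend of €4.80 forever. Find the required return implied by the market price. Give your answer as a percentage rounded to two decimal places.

P = C/r ⇒ r = C/P = €4.80/€100.06 = 0.047971

4.80%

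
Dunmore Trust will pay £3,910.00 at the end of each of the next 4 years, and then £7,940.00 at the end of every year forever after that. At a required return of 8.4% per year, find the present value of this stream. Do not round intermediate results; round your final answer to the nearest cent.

PV of 4-year annuity: £3,910.00 × [1 − (1+0.084)^−4] / 0.084 = 12835.94319
Perpetuity value at year 4: £7,940.00 / 0.084 = 94523.80952
PV of perpetuity: 94523.80952 / (1+0.084)^4 = 68457.98116
Total PV = 12835.94319 + 68457.98116 = 81293.92435

£81293.92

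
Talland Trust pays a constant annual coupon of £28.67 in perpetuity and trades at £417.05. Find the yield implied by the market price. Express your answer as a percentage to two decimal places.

6.87%

P = C/r ⇒ r = C/P = £28.67/£417.05 = 0.068745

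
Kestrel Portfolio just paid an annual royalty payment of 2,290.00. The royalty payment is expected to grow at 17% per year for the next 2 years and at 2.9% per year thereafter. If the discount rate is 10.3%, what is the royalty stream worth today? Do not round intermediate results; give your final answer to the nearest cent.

D_1 = 2679.30000
D_2 = 3134.78100
Terminal value at year 2: TV = D_2×(1+g_2)/(r−g_2) = 3225.68965/0.074 = 43590.40066
P_0 = D_1/(1+r)^1 + D_2/(1+r)^2 + TV/(1+r)^2
    = 2429.10245 + 2576.65446 + 35829.42479 = 40835.18169

40835.18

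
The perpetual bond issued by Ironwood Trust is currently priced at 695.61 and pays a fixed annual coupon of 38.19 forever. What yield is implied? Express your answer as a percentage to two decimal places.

P = C/r ⇒ r = C/P = 38.19/695.61 = 0.054901

5.49%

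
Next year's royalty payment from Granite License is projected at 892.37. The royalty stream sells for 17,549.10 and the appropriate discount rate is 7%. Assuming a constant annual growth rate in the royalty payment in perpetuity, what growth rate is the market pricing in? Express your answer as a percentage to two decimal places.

1.92%

P = D₁/(r−g) ⇒ g = r − D₁/P = 0.07 − 892.37/17,549.10 = 0.019150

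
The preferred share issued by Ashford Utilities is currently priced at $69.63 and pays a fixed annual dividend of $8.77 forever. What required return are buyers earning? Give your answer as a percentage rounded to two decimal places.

12.60%

P = C/r ⇒ r = C/P = $8.77/$69.63 = 0.125951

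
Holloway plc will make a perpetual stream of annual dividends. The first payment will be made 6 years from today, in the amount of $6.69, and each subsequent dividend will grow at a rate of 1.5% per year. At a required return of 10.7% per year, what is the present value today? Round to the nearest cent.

Value at end of year 5: C₁ / (r − g) = $6.69 / (0.107 − 0.015) = $72.7174
Discount to today: PV = $72.7174 / (1 + 0.107)^5 = $72.7174 / 1.662410 = $43.74

$43.74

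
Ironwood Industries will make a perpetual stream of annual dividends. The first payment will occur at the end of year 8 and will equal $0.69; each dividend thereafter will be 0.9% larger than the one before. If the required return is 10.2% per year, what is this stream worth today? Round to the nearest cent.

$3.76

Value at end of year 7: C₁ / (r − g) = $0.69 / (0.102 − 0.009) = $7.4194
Discount to today: PV = $7.4194 / (1 + 0.102)^7 = $7.4194 / 1.973655 = $3.76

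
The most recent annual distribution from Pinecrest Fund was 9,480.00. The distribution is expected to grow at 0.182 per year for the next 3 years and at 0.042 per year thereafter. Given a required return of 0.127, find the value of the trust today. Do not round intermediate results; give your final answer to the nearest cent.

165379.19

D_1 = 11205.36000
D_2 = 13244.73552
D_3 = 15655.27738
Terminal value at year 3: TV = D_3×(1+g_2)/(r−g_2) = 16312.79903/0.085 = 191915.28276
P_0 = D_1/(1+r)^1 + D_2/(1+r)^2 + D_3/(1+r)^3 + TV/(1+r)^3
    = 9942.64419 + 10427.86640 + 10936.76848 + 134071.91484 = 165379.19391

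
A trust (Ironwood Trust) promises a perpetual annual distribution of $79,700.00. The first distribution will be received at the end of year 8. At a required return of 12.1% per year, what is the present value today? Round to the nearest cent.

$296096.77

Value at end of year 7: C / r = $79,700.00 / 0.121 = $658,677.6860
Discount to today: PV = $658,677.6860 / (1 + 0.121)^7 = $658,677.6860 / 2.224535 = $296,096.77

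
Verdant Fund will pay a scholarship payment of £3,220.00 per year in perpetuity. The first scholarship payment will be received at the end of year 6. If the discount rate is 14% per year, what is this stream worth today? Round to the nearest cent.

Value at end of year 5: C / r = £3,220.00 / 0.14 = £23,000.0000
Discount to today: PV = £23,000.0000 / (1 + 0.14)^5 = £23,000.0000 / 1.925415 = £11,945.48

£11945.48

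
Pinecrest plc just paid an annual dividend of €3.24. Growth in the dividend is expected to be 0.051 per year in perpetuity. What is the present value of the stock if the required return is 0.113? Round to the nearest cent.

D₁ = D₀ × (1 + g) = €3.24 × 1.051 = €3.4052
Growing perpetuity: P = D₁ / (r − g) = €3.4052 / (0.113 − 0.051) = €54.92

€54.92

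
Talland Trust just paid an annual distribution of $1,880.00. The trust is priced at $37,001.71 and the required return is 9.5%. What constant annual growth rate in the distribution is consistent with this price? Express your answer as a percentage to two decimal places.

P = D₀(1+g)/(r−g) ⇒ P(r−g) = D₀(1+g) ⇒ g(P+D₀) = P·r − D₀
g = (P·r − D₀)/(P + D₀) = ($37,001.71×0.095 − $1,880.00) / ($37,001.71 + $1,880.00) = 0.042055

4.21%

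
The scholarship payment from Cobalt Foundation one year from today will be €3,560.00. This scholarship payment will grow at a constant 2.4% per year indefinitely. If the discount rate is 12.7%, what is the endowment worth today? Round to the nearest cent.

€34563.11

Growing perpetuity: P = D₁ / (r − g) = €3,560.0000 / (0.127 − 0.024) = €34,563.11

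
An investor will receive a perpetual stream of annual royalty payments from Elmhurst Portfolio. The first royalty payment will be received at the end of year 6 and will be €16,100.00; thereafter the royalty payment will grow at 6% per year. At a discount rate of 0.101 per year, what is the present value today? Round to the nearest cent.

€242719.92

Value at end of year 5: C₁ / (r − g) = €16,100.00 / (0.101 − 0.06) = €392,682.9268
Discount to today: PV = €392,682.9268 / (1 + 0.101)^5 = €392,682.9268 / 1.617844 = €242,719.92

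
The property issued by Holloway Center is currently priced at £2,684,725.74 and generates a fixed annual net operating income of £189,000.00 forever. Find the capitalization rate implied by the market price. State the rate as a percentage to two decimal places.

7.04%

P = C/r ⇒ r = C/P = £189,000.00/£2,684,725.74 = 0.070398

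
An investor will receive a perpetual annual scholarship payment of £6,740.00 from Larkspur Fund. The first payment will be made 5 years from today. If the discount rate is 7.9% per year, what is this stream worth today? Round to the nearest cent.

Value at end of year 4: C / r = £6,740.00 / 0.079 = £85,316.4557
Discount to today: PV = £85,316.4557 / (1 + 0.079)^4 = £85,316.4557 / 1.355457 = £62,942.94

£62942.94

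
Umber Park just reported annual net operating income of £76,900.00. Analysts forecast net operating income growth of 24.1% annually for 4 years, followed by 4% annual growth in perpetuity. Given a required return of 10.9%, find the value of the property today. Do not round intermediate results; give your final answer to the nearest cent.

£2228177.42

D_1 = 95432.90000
D_2 = 118432.22890
D_3 = 146974.39606
D_4 = 182395.22552
Terminal value at year 4: TV = D_4×(1+g_2)/(r−g_2) = 189691.03454/0.069 = 2749145.42808
P_0 = D_1/(1+r)^1 + D_2/(1+r)^2 + D_3/(1+r)^3 + D_4/(1+r)^4 + TV/(1+r)^4
    = 86053.11091 + 96295.68137 + 107757.38556 + 120583.33226 + 1817487.90650 = 2228177.41660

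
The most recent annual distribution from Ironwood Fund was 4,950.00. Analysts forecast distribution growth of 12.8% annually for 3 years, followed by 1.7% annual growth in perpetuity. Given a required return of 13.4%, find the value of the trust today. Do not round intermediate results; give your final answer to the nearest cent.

57040.97

D_1 = 5583.60000
D_2 = 6298.30080
D_3 = 7104.48330
Terminal value at year 3: TV = D_3×(1+g_2)/(r−g_2) = 7225.25952/0.117 = 61754.35486
P_0 = D_1/(1+r)^1 + D_2/(1+r)^2 + D_3/(1+r)^3 + TV/(1+r)^3
    = 4923.80952 + 4897.75762 + 4871.84356 + 42347.56325 = 57040.97396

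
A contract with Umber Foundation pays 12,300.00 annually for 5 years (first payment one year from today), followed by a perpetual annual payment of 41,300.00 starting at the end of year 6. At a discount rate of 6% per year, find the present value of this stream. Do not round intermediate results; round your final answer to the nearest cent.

566174.78

PV of 5-year annuity: 12,300.00 × [1 − (1+0.06)^−5] / 0.06 = 51812.07456
Perpetuity value at year 5: 41,300.00 / 0.06 = 688333.33333
PV of perpetuity: 688333.33333 / (1+0.06)^5 = 514362.70899
Total PV = 51812.07456 + 514362.70899 = 566174.78355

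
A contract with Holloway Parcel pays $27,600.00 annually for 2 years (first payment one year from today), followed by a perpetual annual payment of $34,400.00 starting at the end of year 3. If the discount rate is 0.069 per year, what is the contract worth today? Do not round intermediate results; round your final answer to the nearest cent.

$486239.14

PV of 2-year annuity: $27,600.00 × [1 − (1+0.069)^−2] / 0.069 = 49970.55377
Perpetuity value at year 2: $34,400.00 / 0.069 = 498550.72464
PV of perpetuity: 498550.72464 / (1+0.069)^2 = 436268.58515
Total PV = 49970.55377 + 436268.58515 = 486239.13893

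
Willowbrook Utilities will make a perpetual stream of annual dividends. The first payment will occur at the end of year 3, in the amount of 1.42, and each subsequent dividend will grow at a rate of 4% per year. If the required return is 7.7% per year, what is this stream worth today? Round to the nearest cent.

33.09

Value at end of year 2: C₁ / (r − g) = 1.42 / (0.077 − 0.04) = 38.3784
Discount to today: PV = 38.3784 / (1 + 0.077)^2 = 38.3784 / 1.159929 = 33.09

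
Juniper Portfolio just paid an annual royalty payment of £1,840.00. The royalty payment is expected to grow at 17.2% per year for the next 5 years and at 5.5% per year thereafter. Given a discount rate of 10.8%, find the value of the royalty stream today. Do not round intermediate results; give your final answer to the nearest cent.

£59421.55

D_1 = 2156.48000
D_2 = 2527.39456
D_3 = 2962.10642
D_4 = 3471.58873
D_5 = 4068.70199
Terminal value at year 5: TV = D_5×(1+g_2)/(r−g_2) = 4292.48060/0.053 = 80990.20000
P_0 = D_1/(1+r)^1 + D_2/(1+r)^2 + D_3/(1+r)^3 + D_4/(1+r)^4 + D_5/(1+r)^5 + TV/(1+r)^5
    = 1946.28159 + 2058.70219 + 2177.61639 + 2303.39929 + 2436.44762 + 48499.09889 = 59421.54596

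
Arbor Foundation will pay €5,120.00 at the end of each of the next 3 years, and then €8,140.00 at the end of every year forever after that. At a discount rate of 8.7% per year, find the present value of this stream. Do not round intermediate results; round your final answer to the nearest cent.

€85877.65

PV of 3-year annuity: €5,120.00 × [1 − (1+0.087)^−3] / 0.087 = 13029.83710
Perpetuity value at year 3: €8,140.00 / 0.087 = 93563.21839
PV of perpetuity: 93563.21839 / (1+0.087)^3 = 72847.81332
Total PV = 13029.83710 + 72847.81332 = 85877.65041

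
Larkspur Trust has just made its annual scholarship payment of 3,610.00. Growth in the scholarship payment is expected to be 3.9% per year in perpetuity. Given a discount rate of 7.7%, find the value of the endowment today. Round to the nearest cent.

98705.00

D₁ = D₀ × (1 + g) = 3,610.00 × 1.039 = 3,750.7900
Growing perpetuity: P = D₁ / (r − g) = 3,750.7900 / (0.077 − 0.039) = 98,705.00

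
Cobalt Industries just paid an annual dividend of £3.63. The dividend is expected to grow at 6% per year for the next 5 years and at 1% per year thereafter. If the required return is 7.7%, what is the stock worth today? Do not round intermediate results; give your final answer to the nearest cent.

D_1 = 3.84780
D_2 = 4.07867
D_3 = 4.32339
D_4 = 4.58279
D_5 = 4.85776
Terminal value at year 5: TV = D_5×(1+g_2)/(r−g_2) = 4.90634/0.067 = 73.22890
P_0 = D_1/(1+r)^1 + D_2/(1+r)^2 + D_3/(1+r)^3 + D_4/(1+r)^4 + D_5/(1+r)^5 + TV/(1+r)^5
    = 3.57270 + 3.51631 + 3.46080 + 3.40618 + 3.35241 + 50.53637 = 67.84477

£67.84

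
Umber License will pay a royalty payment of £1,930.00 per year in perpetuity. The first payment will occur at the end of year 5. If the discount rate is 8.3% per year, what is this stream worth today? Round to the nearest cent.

Value at end of year 4: C / r = £1,930.00 / 0.083 = £23,253.0120
Discount to today: PV = £23,253.0120 / (1 + 0.083)^4 = £23,253.0120 / 1.375669 = £16,903.06

£16903.06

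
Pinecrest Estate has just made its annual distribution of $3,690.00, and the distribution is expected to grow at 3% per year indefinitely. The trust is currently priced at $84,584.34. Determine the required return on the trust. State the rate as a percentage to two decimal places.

D₁ = $3,690.00 × 1.03 = $3,800.7000
P = D₁/(r − g) ⇒ r = D₁/P + g = $3,800.7000/$84,584.34 + 0.03 = 0.044934 + 0.03 = 0.074934

7.49%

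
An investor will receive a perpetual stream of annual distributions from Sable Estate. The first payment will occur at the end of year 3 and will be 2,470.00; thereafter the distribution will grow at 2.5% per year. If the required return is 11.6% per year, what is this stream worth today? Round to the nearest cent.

21793.51

Value at end of year 2: C₁ / (r − g) = 2,470.00 / (0.116 − 0.025) = 27,142.8571
Discount to today: PV = 27,142.8571 / (1 + 0.116)^2 = 27,142.8571 / 1.245456 = 21,793.51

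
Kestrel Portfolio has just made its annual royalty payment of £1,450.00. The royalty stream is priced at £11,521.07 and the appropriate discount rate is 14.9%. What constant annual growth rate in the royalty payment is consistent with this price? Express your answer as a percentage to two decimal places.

P = D₀(1+g)/(r−g) ⇒ P(r−g) = D₀(1+g) ⇒ g(P+D₀) = P·r − D₀
g = (P·r − D₀)/(P + D₀) = (£11,521.07×0.149 − £1,450.00) / (£11,521.07 + £1,450.00) = 0.020556

2.06%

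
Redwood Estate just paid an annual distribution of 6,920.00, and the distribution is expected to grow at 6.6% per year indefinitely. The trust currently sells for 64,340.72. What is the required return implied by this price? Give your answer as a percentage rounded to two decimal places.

18.07%

D₁ = 6,920.00 × 1.066 = 7,376.7200
P = D₁/(r − g) ⇒ r = D₁/P + g = 7,376.7200/64,340.72 + 0.066 = 0.114651 + 0.066 = 0.180651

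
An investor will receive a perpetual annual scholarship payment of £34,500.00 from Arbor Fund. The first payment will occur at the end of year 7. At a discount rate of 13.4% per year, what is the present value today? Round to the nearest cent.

£121069.84

Value at end of year 6: C / r = £34,500.00 / 0.134 = £257,462.6866
Discount to today: PV = £257,462.6866 / (1 + 0.134)^6 = £257,462.6866 / 2.126563 = £121,069.84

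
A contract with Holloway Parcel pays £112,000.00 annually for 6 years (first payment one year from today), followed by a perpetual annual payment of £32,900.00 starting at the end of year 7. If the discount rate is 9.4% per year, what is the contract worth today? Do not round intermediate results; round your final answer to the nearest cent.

£700643.99

PV of 6-year annuity: £112,000.00 × [1 − (1+0.094)^−6] / 0.094 = 496487.06928
Perpetuity value at year 6: £32,900.00 / 0.094 = 350000.00000
PV of perpetuity: 350000.00000 / (1+0.094)^6 = 204156.92340
Total PV = 496487.06928 + 204156.92340 = 700643.99268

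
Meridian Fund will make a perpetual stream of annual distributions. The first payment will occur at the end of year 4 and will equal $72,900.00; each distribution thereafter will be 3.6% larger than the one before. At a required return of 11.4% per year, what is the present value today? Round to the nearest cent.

Value at end of year 3: C₁ / (r − g) = $72,900.00 / (0.114 − 0.036) = $934,615.3846
Discount to today: PV = $934,615.3846 / (1 + 0.114)^3 = $934,615.3846 / 1.382470 = $676,047.72

$676047.72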